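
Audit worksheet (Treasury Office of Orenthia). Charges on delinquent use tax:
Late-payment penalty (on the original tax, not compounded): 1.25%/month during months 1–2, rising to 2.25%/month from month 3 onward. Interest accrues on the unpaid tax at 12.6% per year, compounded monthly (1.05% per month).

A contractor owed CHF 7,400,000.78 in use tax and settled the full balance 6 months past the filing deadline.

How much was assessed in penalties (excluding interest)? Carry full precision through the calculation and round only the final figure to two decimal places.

CHF 851,000.09

Penalty, months 1–2: 2 × 1.25% × CHF 7,400,000.78 = CHF 185,000.02…
Penalty, months 3–6: 4 × 2.25% × CHF 7,400,000.78 = CHF 666,000.07…
Total penalty = CHF 185,000.02… + CHF 666,000.07… = CHF 851,000.09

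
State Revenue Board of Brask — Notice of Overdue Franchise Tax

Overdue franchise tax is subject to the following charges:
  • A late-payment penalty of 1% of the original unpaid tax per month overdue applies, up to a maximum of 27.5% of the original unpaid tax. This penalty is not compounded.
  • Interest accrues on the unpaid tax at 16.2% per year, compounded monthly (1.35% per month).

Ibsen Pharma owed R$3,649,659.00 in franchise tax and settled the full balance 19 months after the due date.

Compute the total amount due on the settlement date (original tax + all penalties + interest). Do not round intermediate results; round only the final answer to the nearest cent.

Penalty: 19 × 1% × R$3,649,659.00 = R$693,435.21 (below the 27.5% cap of R$1,003,656.23…)
Interest: R$3,649,659.00 × ((1 + 0.0135)^19 − 1) = R$3,649,659.00 × 0.2901830… = R$1,059,068.9152…
Total = R$3,649,659.00 + R$693,435.2100 + R$1,059,068.9152… = R$5,402,163.13

R$5,402,163.13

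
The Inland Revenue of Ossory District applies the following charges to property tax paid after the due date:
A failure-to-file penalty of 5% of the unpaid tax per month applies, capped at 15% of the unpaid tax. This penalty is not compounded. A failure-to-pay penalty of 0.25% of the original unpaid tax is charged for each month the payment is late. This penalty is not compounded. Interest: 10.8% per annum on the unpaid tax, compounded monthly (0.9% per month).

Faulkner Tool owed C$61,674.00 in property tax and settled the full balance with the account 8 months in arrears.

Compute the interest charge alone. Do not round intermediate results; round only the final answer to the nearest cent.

Interest: C$61,674.00 × ((1 + 0.009)^8 − 1) = C$61,674.00 × 0.0743093… = C$4,582.9509…

C$4,582.95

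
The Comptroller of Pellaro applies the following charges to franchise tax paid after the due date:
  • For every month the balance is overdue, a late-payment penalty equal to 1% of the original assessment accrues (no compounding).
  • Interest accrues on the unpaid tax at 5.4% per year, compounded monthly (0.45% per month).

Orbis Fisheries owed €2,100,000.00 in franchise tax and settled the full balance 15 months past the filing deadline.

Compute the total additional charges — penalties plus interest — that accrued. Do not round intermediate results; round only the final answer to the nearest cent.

€461,303.38

Late-payment penalty: 15 × 1% × €2,100,000.00 = €315,000.00
Interest: €2,100,000.00 × ((1 + 0.0045)^15 − 1) = €2,100,000.00 × 0.0696683… = €146,303.3821…
Penalties + interest = €315,000.0000 + €146,303.3821… = €461,303.38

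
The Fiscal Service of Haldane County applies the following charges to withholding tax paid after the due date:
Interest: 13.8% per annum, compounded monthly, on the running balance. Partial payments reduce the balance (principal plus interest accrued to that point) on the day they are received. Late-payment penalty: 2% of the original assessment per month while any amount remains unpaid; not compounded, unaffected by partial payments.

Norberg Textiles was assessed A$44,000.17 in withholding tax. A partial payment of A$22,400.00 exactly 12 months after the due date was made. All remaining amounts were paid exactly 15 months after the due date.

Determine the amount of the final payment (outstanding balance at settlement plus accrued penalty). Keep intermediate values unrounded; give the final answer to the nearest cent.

Monthly rate = 13.8% ÷ 12 = 1.15%
Balance at month 12: A$44,000.1700 × (1 + 0.0115)^12 = A$50,471.3591…
After A$22,400.00 payment: A$50,471.3591… − A$22,400.00 = A$28,071.3591…
Balance at month 15: A$28,071.3591… × (1 + 0.0115)^3 = A$29,051.0010…
Penalty: 15 × 2% × A$44,000.17 = A$13,200.05…
Final settlement = outstanding balance + penalty = A$29,051.0010… + A$13,200.05… = A$42,251.05

A$42,251.05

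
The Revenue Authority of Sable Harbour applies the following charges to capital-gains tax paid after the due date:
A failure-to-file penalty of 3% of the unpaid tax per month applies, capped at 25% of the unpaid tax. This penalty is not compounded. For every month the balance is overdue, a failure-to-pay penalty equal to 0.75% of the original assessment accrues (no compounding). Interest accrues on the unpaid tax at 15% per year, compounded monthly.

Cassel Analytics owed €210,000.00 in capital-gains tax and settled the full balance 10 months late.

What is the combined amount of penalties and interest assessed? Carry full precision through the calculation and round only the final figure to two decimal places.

Failure-to-file: 10 × 3% × €210,000.00 = €63,000.00, capped at 25% × €210,000.00 = €52,500.00
Failure-to-pay penalty = 0.75% × €210,000.00 × 10 mo = €15,750.00
Interest (15%/yr ÷ 12 = 1.25%/month): €210,000.00 × ((1 + 0.0125)^10 − 1) = €27,776.8742…
Penalties + interest = €68,250.0000 + €27,776.8742… = €96,026.87

€96,026.87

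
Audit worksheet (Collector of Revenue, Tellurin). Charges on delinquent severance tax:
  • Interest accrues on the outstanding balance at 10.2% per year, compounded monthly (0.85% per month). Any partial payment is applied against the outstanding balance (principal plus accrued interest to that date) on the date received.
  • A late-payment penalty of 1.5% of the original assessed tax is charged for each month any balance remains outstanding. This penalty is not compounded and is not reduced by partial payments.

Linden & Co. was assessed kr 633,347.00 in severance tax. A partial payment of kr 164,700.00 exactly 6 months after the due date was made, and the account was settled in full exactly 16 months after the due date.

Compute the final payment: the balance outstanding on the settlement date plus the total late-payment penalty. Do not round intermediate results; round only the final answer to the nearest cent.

Balance at month 6: kr 633,347.0000 × (1 + 0.0085)^6 = kr 666,341.9157…
After kr 164,700.00 payment: kr 666,341.9157… − kr 164,700.00 = kr 501,641.9157…
Balance at month 16: kr 501,641.9157… × (1 + 0.0085)^10 = kr 545,949.9658…
Penalty: 16 × 1.5% × kr 633,347.00 = kr 152,003.28
Final settlement = outstanding balance + penalty = kr 545,949.9658… + kr 152,003.28 = kr 697,953.25

kr 697,953.25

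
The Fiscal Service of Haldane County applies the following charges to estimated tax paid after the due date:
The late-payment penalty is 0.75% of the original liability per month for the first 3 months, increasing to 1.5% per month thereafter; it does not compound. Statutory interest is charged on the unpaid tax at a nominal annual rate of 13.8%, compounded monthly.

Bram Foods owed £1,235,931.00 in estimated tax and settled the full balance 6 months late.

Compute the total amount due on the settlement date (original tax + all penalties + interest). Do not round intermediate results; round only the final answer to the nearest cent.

£1,407,125.28

Penalty, months 1–3: 3 × 0.75% × £1,235,931.00 = £27,808.45…
Penalty, months 4–6: 3 × 1.5% × £1,235,931.00 = £55,616.90…
Interest (13.8%/yr ÷ 12 = 1.15%/month): £1,235,931.00 × ((1 + 0.0115)^6 − 1) = £87,768.9368…
Total = £1,235,931.00 + £83,425.3425 + £87,768.9368… = £1,407,125.28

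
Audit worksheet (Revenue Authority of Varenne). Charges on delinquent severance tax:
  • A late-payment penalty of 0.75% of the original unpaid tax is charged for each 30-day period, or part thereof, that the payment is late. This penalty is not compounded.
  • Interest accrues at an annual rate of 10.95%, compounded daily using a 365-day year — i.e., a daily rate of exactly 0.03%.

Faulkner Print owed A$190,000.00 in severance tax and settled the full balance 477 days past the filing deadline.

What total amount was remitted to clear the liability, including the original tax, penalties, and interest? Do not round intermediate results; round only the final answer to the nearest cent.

A$242,025.88

Penalty periods: ⌈477/30⌉ = 16; penalty = 16 × 0.75% × A$190,000.00 = A$22,800.00
Interest: A$190,000.00 × ((1 + 0.0003)^477 − 1) = A$190,000.00 × 0.15382042… = A$29,225.8795…
Total = A$190,000.00 + A$22,800.0000 + A$29,225.8795… = A$242,025.88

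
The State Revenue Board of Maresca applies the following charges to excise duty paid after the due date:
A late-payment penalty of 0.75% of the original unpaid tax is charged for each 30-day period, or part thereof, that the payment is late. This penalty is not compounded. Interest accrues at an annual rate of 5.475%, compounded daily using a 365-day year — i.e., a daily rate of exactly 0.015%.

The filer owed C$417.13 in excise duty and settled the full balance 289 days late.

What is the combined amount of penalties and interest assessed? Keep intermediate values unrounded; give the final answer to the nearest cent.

C$49.76

Penalty periods: ⌈289/30⌉ = 10; penalty = 10 × 0.75% × C$417.13 = C$31.28…
Interest: C$417.13 × ((1 + 0.00015)^289 − 1) = C$417.13 × 0.04429994… = C$18.4788…
Penalties + interest = C$31.2848… + C$18.4788… = C$49.76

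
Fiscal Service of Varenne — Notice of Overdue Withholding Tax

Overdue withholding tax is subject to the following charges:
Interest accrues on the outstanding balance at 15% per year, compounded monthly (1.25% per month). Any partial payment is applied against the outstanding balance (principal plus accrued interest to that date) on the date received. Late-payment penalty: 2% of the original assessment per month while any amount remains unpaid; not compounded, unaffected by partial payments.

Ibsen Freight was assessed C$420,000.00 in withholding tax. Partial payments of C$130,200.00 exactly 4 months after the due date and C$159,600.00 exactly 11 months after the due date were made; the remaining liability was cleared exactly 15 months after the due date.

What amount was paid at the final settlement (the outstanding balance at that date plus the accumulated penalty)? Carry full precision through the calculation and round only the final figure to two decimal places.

C$315,032.95

Balance at month 4: C$420,000.0000 × (1 + 0.0125)^4 = C$441,397.0415…
After C$130,200.00 payment: C$441,397.0415… − C$130,200.00 = C$311,197.0415…
Balance at month 11: C$311,197.0415… × (1 + 0.0125)^7 = C$339,469.4391…
After C$159,600.00 payment: C$339,469.4391… − C$159,600.00 = C$179,869.4391…
Balance at month 15: C$179,869.4391… × (1 + 0.0125)^4 = C$189,032.9483…
Penalty: 15 × 2% × C$420,000.00 = C$126,000.00
Final settlement = outstanding balance + penalty = C$189,032.9483… + C$126,000.00 = C$315,032.95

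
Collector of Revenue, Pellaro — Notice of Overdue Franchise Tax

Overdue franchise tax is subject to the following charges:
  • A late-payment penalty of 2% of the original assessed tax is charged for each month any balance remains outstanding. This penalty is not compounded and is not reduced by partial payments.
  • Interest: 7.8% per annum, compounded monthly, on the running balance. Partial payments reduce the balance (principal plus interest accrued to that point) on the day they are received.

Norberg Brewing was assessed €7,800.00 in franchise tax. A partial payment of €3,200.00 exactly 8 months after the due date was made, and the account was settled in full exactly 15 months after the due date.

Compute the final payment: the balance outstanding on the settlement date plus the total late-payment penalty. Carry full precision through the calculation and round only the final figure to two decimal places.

Monthly rate = 7.8% ÷ 12 = 0.65%
Balance at month 8: €7,800.0000 × (1 + 0.0065)^8 = €8,214.9483…
After €3,200.00 payment: €8,214.9483… − €3,200.00 = €5,014.9483…
Balance at month 15: €5,014.9483… × (1 + 0.0065)^7 = €5,247.6265…
Penalty: 15 × 2% × €7,800.00 = €2,340.00
Final settlement = outstanding balance + penalty = €5,247.6265… + €2,340.00 = €7,587.63

€7,587.63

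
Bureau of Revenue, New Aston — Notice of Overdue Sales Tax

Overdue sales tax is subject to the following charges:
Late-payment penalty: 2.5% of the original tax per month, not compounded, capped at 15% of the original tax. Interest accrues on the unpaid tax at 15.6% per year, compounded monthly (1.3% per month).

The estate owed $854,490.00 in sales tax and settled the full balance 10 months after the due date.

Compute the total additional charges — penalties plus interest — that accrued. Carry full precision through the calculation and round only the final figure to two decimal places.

Penalty (uncapped): 10 × 2.5% × $854,490.00 = $213,622.50; cap = 15% × $854,490.00 = $128,173.50 → penalty = $128,173.50
Interest: $854,490.00 × ((1 + 0.013)^10 − 1) = $854,490.00 × 0.1378747… = $117,812.5801…
Penalties + interest = $128,173.5000 + $117,812.5801… = $245,986.08

$245,986.08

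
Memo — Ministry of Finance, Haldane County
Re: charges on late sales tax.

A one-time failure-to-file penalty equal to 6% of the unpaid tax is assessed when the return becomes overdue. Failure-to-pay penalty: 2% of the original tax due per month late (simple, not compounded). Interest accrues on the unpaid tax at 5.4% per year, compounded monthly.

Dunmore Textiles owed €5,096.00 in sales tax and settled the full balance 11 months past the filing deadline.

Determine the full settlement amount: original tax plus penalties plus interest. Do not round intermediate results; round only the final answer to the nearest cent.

Failure-to-file penalty: 6% × €5,096.00 = €305.76
Failure-to-pay penalty: 11 × 2% × €5,096.00 = €1,121.12
Interest (5.4%/yr ÷ 12 = 0.45%/month): €5,096.00 × ((1 + 0.0045)^11 − 1) = €258.0050…
Total = €5,096.00 + €1,426.8800 + €258.0050… = €6,780.88

€6,780.88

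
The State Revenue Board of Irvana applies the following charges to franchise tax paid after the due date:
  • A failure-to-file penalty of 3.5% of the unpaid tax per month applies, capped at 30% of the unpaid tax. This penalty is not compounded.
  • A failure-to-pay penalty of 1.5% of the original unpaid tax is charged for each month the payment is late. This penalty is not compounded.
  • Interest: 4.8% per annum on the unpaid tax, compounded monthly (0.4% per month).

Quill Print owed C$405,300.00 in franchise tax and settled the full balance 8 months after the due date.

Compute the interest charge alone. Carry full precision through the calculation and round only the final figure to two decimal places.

Interest: C$405,300.00 × ((1 + 0.004)^8 − 1) = C$405,300.00 × 0.0324516… = C$13,152.6343…

C$13,152.63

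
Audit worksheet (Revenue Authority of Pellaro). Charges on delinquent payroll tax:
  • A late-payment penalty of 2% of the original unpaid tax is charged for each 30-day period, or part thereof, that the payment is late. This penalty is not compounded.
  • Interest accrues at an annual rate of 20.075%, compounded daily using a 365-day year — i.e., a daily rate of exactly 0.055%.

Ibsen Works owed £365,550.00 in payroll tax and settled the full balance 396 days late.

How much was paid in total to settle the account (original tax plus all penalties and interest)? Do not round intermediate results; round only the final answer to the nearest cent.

Penalty periods: ⌈396/30⌉ = 14; penalty = 14 × 2% × £365,550.00 = £102,354.00
Interest: £365,550.00 × ((1 + 0.00055)^396 − 1) = £365,550.00 × 0.24326393… = £88,925.1314…
Total = £365,550.00 + £102,354.0000 + £88,925.1314… = £556,829.13

£556,829.13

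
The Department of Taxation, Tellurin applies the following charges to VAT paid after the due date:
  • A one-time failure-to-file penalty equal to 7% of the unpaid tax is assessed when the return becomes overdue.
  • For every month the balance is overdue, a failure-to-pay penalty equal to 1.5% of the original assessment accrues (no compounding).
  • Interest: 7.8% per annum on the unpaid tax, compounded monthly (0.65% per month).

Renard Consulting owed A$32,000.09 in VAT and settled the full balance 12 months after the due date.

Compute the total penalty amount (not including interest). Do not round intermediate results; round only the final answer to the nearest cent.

Failure-to-file penalty: 7% × A$32,000.09 = A$2,240.01…
Failure-to-pay penalty = 1.5% × A$32,000.09 × 12 mo = A$5,760.02…
Total penalty = A$2,240.01… + A$5,760.02… = A$8,000.02

A$8,000.02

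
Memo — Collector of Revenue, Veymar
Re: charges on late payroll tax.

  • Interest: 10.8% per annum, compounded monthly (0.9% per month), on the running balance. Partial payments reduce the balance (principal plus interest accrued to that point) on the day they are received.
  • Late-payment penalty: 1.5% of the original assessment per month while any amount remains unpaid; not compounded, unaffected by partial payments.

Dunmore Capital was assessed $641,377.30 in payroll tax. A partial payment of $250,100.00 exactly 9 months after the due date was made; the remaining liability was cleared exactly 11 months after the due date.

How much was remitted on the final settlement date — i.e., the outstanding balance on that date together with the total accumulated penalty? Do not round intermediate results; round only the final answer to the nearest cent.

$559,014.74

Balance at month 9: $641,377.3000 × (1 + 0.009)^9 = $695,238.9279…
After $250,100.00 payment: $695,238.9279… − $250,100.00 = $445,138.9279…
Balance at month 11: $445,138.9279… × (1 + 0.009)^2 = $453,187.4849…
Penalty: 11 × 1.5% × $641,377.30 = $105,827.25…
Final settlement = outstanding balance + penalty = $453,187.4849… + $105,827.25… = $559,014.74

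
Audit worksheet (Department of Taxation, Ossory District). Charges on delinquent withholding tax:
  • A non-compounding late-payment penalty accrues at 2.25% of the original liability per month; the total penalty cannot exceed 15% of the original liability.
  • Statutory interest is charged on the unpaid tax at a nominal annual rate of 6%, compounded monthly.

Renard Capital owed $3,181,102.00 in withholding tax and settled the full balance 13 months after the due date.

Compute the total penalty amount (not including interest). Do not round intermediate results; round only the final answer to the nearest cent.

$477,165.30

Penalty (uncapped): 13 × 2.25% × $3,181,102.00 = $930,472.34…; cap = 15% × $3,181,102.00 = $477,165.30 → penalty = $477,165.30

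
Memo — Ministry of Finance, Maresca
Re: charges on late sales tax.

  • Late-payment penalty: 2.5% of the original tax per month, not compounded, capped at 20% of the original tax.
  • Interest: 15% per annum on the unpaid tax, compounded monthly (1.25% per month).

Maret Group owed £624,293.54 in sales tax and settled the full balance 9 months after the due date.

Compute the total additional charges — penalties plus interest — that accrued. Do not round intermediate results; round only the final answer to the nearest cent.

Penalty (uncapped): 9 × 2.5% × £624,293.54 = £140,466.05…; cap = 20% × £624,293.54 = £124,858.71… → penalty = £124,858.71…
Interest: £624,293.54 × ((1 + 0.0125)^9 − 1) = £624,293.54 × 0.1182922… = £73,849.0422…
Penalties + interest = £124,858.7080 + £73,849.0422… = £198,707.75

£198,707.75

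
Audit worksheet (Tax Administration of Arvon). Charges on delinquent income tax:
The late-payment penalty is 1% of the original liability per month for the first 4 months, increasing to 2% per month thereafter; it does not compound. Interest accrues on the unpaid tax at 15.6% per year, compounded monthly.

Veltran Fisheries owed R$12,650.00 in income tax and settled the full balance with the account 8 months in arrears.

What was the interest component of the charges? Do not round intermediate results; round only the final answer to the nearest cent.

Interest (15.6%/yr ÷ 12 = 1.3%/month): R$12,650.00 × ((1 + 0.013)^8 − 1) = R$1,377.0417…

R$1,377.04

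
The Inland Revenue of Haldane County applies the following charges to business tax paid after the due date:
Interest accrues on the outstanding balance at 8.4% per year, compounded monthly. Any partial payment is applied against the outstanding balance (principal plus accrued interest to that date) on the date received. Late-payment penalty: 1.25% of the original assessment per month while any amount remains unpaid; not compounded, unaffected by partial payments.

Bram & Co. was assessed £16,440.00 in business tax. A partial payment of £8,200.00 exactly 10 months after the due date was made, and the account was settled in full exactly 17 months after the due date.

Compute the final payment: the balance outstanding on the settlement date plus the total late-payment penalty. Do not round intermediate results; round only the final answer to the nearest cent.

Monthly rate = 8.4% ÷ 12 = 0.7%
Balance at month 10: £16,440.0000 × (1 + 0.007)^10 = £17,627.7352…
After £8,200.00 payment: £17,627.7352… − £8,200.00 = £9,427.7352…
Balance at month 17: £9,427.7352… × (1 + 0.007)^7 = £9,899.5094…
Penalty: 17 × 1.25% × £16,440.00 = £3,493.50
Final settlement = outstanding balance + penalty = £9,899.5094… + £3,493.50 = £13,393.01

£13,393.01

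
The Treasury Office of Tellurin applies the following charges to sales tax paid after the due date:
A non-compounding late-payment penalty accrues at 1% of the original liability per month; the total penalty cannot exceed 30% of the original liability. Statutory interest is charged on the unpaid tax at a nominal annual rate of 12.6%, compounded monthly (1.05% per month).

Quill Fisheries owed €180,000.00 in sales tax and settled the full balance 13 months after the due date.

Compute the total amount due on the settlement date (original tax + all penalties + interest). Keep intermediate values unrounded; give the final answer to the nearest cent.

Penalty: 13 × 1% × €180,000.00 = €23,400.00 (below the 30% cap of €54,000.00)
Interest: €180,000.00 × ((1 + 0.0105)^13 − 1) = €180,000.00 × 0.1454394… = €26,179.0989…
Total = €180,000.00 + €23,400.0000 + €26,179.0989… = €229,579.10

€229,579.10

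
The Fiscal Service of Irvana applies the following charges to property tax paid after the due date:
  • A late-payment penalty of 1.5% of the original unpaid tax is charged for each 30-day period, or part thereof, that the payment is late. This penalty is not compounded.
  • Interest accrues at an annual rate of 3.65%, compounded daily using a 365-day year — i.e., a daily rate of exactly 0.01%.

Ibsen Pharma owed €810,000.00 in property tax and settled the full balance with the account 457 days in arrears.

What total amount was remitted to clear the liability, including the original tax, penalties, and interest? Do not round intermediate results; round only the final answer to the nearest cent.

€1,042,273.93

Penalty periods: ⌈457/30⌉ = 16; penalty = 16 × 1.5% × €810,000.00 = €194,400.00
Interest: €810,000.00 × ((1 + 0.0001)^457 − 1) = €810,000.00 × 0.04675794… = €37,873.9347…
Total = €810,000.00 + €194,400.0000 + €37,873.9347… = €1,042,273.93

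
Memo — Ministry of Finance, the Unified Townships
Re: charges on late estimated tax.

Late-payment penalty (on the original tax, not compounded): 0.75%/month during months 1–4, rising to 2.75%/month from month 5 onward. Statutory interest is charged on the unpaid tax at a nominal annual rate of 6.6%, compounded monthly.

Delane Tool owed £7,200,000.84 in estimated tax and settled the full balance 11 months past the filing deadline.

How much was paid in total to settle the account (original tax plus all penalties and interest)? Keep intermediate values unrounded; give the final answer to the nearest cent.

£9,249,779.92

Penalty, months 1–4: 4 × 0.75% × £7,200,000.84 = £216,000.03…
Penalty, months 5–11: 7 × 2.75% × £7,200,000.84 = £1,386,000.16…
Interest (6.6%/yr ÷ 12 = 0.55%/month): £7,200,000.84 × ((1 + 0.0055)^11 − 1) = £447,778.8968…
Total = £7,200,000.84 + £1,602,000.1869 + £447,778.8968… = £9,249,779.92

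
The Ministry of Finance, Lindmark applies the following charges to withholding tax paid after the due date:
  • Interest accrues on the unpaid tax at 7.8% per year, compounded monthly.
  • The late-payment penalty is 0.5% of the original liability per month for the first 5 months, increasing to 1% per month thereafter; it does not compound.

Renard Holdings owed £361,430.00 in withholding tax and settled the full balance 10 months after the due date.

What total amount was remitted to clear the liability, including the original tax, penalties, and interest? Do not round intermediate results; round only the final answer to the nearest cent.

£412,729.42

Penalty, months 1–5: 5 × 0.5% × £361,430.00 = £9,035.75
Penalty, months 6–10: 5 × 1% × £361,430.00 = £18,071.50
Interest (7.8%/yr ÷ 12 = 0.65%/month): £361,430.00 × ((1 + 0.0065)^10 − 1) = £24,192.1663…
Total = £361,430.00 + £27,107.2500 + £24,192.1663… = £412,729.42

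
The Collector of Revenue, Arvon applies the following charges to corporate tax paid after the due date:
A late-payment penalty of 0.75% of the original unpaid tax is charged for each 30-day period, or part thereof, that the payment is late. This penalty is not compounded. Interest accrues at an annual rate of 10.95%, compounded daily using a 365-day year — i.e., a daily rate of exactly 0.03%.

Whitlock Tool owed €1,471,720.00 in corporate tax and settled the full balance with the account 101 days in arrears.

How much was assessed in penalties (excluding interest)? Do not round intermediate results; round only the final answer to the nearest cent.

Penalty periods: ⌈101/30⌉ = 4; penalty = 4 × 0.75% × €1,471,720.00 = €44,151.60

€44,151.60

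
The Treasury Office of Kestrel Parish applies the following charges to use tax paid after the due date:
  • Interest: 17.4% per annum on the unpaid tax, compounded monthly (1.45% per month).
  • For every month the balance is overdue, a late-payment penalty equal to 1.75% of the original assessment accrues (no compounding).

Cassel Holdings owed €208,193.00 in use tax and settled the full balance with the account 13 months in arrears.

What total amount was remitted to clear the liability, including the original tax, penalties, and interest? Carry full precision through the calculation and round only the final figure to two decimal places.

€298,403.83

Late-payment penalty = 1.75% × €208,193.00 × 13 mo = €47,363.91…
Interest: €208,193.00 × ((1 + 0.0145)^13 − 1) = €208,193.00 × 0.2058039… = €42,846.9219…
Total = €208,193.00 + €47,363.9075 + €42,846.9219… = €298,403.83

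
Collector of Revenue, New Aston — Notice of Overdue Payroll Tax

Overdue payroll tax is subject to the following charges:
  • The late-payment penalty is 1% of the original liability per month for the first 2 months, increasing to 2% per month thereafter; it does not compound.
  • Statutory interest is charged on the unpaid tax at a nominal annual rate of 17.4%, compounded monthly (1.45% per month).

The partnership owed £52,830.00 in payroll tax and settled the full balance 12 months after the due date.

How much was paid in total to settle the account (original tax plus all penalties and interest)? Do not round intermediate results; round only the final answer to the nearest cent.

£74,414.73

Penalty, months 1–2: 2 × 1% × £52,830.00 = £1,056.60
Penalty, months 3–12: 10 × 2% × £52,830.00 = £10,566.00
Interest: £52,830.00 × ((1 + 0.0145)^12 − 1) = £52,830.00 × 0.1885696… = £9,962.1317…
Total = £52,830.00 + £11,622.6000 + £9,962.1317… = £74,414.73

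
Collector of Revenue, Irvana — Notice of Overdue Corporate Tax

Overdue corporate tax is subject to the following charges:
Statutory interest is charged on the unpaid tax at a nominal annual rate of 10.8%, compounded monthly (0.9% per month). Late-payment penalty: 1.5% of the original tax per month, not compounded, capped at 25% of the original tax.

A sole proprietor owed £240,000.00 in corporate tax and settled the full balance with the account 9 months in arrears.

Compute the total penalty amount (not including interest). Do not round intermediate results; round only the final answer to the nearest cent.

Penalty: 9 × 1.5% × £240,000.00 = £32,400.00 (below the 25% cap of £60,000.00)

£32,400.00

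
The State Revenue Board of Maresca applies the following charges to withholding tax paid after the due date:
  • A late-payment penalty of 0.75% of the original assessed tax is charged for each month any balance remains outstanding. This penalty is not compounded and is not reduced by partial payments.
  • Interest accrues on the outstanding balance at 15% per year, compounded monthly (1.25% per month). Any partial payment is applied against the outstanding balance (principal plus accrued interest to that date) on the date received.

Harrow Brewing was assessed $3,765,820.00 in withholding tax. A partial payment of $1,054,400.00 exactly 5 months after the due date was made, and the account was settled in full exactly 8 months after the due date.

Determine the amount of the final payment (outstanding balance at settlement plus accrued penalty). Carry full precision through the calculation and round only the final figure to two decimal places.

$3,290,808.74

Balance at month 5: $3,765,820.0000 × (1 + 0.0125)^5 = $4,007,141.8558…
After $1,054,400.00 payment: $4,007,141.8558… − $1,054,400.00 = $2,952,741.8558…
Balance at month 8: $2,952,741.8558… × (1 + 0.0125)^3 = $3,064,859.5402…
Penalty: 8 × 0.75% × $3,765,820.00 = $225,949.20
Final settlement = outstanding balance + penalty = $3,064,859.5402… + $225,949.20 = $3,290,808.74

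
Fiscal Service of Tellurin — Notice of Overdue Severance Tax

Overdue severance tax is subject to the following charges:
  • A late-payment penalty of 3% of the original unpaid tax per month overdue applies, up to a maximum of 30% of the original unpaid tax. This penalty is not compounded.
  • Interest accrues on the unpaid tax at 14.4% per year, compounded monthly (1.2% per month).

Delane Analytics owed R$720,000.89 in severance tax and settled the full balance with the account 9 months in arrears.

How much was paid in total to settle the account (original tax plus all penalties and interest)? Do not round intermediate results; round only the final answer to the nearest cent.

R$996,000.12

Penalty: 9 × 3% × R$720,000.89 = R$194,400.24… (below the 30% cap of R$216,000.27…)
Interest: R$720,000.89 × ((1 + 0.012)^9 − 1) = R$720,000.89 × 0.1133318… = R$81,598.9942…
Total = R$720,000.89 + R$194,400.2403 + R$81,598.9942… = R$996,000.12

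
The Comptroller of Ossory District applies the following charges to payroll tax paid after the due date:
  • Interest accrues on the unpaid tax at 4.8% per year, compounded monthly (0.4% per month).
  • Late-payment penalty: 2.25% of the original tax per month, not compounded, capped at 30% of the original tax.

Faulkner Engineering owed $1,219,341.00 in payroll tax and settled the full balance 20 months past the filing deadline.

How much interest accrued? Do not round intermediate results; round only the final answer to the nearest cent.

$101,344.57

Interest: $1,219,341.00 × ((1 + 0.004)^20 − 1) = $1,219,341.00 × 0.0831142… = $101,344.5717…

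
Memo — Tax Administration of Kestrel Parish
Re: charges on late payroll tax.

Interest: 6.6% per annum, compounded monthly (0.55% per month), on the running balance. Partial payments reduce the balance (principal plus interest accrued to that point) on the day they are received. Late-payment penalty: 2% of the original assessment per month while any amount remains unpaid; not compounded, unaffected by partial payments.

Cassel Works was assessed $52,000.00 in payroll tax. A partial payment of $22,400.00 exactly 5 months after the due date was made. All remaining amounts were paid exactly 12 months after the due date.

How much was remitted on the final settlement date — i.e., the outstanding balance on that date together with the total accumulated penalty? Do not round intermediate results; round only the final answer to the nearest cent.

Balance at month 5: $52,000.0000 × (1 + 0.0055)^5 = $53,445.8168…
After $22,400.00 payment: $53,445.8168… − $22,400.00 = $31,045.8168…
Balance at month 12: $31,045.8168… × (1 + 0.0055)^7 = $32,260.9843…
Penalty: 12 × 2% × $52,000.00 = $12,480.00
Final settlement = outstanding balance + penalty = $32,260.9843… + $12,480.00 = $44,740.98

$44,740.98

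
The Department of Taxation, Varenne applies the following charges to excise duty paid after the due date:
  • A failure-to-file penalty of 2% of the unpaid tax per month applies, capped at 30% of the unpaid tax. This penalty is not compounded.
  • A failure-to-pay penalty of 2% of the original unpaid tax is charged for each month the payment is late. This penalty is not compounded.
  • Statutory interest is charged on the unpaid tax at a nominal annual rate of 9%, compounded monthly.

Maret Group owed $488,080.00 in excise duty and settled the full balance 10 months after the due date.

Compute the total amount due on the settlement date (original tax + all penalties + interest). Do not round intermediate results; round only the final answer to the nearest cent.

Failure-to-file: 10 × 2% × $488,080.00 = $97,616.00 (under the 30% cap)
Failure-to-pay penalty = 2% × $488,080.00 × 10 mo = $97,616.00
Interest (9%/yr ÷ 12 = 0.75%/month): $488,080.00 × ((1 + 0.0075)^10 − 1) = $37,866.4888…
Total = $488,080.00 + $195,232.0000 + $37,866.4888… = $721,178.49

$721,178.49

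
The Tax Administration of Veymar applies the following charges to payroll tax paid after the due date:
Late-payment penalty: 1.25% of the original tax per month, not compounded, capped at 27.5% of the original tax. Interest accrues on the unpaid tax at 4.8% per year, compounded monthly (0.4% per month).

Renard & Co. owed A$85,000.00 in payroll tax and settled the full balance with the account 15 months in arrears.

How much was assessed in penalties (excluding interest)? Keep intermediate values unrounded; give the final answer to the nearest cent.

Penalty: 15 × 1.25% × A$85,000.00 = A$15,937.50 (below the 27.5% cap of A$23,375.00)

A$15,937.50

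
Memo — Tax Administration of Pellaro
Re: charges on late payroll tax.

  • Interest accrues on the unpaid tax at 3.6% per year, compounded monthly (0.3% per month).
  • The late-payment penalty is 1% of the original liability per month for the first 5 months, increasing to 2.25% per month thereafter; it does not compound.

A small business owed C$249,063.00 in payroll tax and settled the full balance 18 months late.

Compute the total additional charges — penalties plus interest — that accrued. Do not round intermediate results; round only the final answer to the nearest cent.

Penalty, months 1–5: 5 × 1% × C$249,063.00 = C$12,453.15
Penalty, months 6–18: 13 × 2.25% × C$249,063.00 = C$72,850.93…
Interest: C$249,063.00 × ((1 + 0.003)^18 − 1) = C$249,063.00 × 0.0553993… = C$13,797.9114…
Penalties + interest = C$85,304.0775 + C$13,797.9114… = C$99,101.99

C$99,101.99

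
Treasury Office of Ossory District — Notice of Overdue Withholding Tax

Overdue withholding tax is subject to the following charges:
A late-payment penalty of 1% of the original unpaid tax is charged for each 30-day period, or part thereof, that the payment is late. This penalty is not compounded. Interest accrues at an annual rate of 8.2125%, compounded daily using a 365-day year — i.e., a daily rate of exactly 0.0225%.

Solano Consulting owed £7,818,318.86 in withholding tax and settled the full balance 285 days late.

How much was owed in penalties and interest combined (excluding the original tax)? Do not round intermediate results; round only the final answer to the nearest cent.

£1,299,545.15

Penalty periods: ⌈285/30⌉ = 10; penalty = 10 × 1% × £7,818,318.86 = £781,831.89…
Interest: £7,818,318.86 × ((1 + 0.000225)^285 − 1) = £7,818,318.86 × 0.06621798… = £517,713.2663…
Penalties + interest = £781,831.8860 + £517,713.2663… = £1,299,545.15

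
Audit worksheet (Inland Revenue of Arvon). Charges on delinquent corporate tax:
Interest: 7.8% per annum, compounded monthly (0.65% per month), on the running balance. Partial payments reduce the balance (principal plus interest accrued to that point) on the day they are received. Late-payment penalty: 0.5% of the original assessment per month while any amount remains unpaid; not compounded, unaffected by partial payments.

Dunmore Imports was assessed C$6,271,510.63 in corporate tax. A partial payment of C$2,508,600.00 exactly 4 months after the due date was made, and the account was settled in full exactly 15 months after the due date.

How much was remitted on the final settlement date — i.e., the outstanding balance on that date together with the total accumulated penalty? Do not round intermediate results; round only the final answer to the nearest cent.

C$4,688,057.93

Balance at month 4: C$6,271,510.6300 × (1 + 0.0065)^4 = C$6,436,166.6348…
After C$2,508,600.00 payment: C$6,436,166.6348… − C$2,508,600.00 = C$3,927,566.6348…
Balance at month 15: C$3,927,566.6348… × (1 + 0.0065)^11 = C$4,217,694.6373…
Penalty: 15 × 0.5% × C$6,271,510.63 = C$470,363.30…
Final settlement = outstanding balance + penalty = C$4,217,694.6373… + C$470,363.30… = C$4,688,057.93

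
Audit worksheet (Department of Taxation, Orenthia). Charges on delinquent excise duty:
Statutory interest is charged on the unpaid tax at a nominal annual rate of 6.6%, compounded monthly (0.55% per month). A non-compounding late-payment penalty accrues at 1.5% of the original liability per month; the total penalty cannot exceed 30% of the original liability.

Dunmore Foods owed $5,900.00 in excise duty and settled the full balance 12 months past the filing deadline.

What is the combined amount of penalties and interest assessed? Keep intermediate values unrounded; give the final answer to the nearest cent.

Penalty: 12 × 1.5% × $5,900.00 = $1,062.00 (below the 30% cap of $1,770.00)
Interest: $5,900.00 × ((1 + 0.0055)^12 − 1) = $5,900.00 × 0.0680336… = $401.3980…
Penalties + interest = $1,062.0000 + $401.3980… = $1,463.40

$1,463.40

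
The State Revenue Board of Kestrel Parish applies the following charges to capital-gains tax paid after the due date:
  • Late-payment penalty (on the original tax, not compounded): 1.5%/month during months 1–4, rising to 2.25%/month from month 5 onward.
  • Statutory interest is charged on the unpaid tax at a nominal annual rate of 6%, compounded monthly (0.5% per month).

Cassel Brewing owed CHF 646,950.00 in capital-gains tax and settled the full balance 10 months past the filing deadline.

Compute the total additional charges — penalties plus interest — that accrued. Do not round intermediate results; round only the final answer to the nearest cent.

CHF 159,240.36

Penalty, months 1–4: 4 × 1.5% × CHF 646,950.00 = CHF 38,817.00
Penalty, months 5–10: 6 × 2.25% × CHF 646,950.00 = CHF 87,338.25
Interest: CHF 646,950.00 × ((1 + 0.005)^10 − 1) = CHF 646,950.00 × 0.0511401… = CHF 33,085.1084…
Penalties + interest = CHF 126,155.2500 + CHF 33,085.1084… = CHF 159,240.36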